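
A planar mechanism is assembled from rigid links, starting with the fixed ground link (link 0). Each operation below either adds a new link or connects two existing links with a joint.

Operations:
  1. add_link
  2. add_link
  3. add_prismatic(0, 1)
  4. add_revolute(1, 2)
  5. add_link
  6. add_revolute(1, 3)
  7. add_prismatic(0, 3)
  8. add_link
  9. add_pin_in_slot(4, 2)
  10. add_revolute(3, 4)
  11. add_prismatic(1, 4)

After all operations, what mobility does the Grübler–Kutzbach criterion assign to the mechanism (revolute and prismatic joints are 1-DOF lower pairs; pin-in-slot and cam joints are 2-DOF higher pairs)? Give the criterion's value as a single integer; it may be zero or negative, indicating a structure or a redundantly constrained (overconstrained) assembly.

M = -1

[1;0;0] (link 0 is ground)
L+ [2;0;0]
L+ [3;0;0]
P(0,1)∈J1 [3;1;0]
R(1,2)∈J1 [3;2;0]
L+ [4;2;0]
R(1,3)∈J1 [4;3;0]
P(0,3)∈J1 [4;4;0]
L+ [5;4;0]
PS(4,2)∈J2 [5;4;1]
R(3,4)∈J1 [5;5;1]
P(1,4)∈J1 [5;6;1]
mobility = 12 − 12 − 1 = -1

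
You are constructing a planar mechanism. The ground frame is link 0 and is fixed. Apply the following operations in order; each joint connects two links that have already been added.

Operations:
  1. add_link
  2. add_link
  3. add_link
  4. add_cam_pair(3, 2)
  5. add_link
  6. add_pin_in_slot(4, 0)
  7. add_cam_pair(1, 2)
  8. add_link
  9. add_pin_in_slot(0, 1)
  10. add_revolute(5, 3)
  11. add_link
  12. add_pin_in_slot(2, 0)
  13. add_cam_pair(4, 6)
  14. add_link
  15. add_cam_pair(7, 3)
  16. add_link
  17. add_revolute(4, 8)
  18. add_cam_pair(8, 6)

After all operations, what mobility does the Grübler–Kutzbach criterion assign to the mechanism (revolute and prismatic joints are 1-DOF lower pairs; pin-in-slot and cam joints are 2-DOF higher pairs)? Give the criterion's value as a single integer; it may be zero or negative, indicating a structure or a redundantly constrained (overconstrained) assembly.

M = 12

link 0 = ground. State L|J1|J2 = 1|0|0
+link1  2|0|0
+link2  3|0|0
+link3  4|0|0
C(3,2) f=2→J2  4|0|1
+link4  5|0|1
PS(4,0) f=2→J2  5|0|2
C(1,2) f=2→J2  5|0|3
+link5  6|0|3
PS(0,1) f=2→J2  6|0|4
R(5,3) f=1→J1  6|1|4
+link6  7|1|4
PS(2,0) f=2→J2  7|1|5
C(4,6) f=2→J2  7|1|6
+link7  8|1|6
C(7,3) f=2→J2  8|1|7
+link8  9|1|7
R(4,8) f=1→J1  9|2|7
C(8,6) f=2→J2  9|2|8
M = 3(9−1)−2·2−8 = 24−4−8 = 12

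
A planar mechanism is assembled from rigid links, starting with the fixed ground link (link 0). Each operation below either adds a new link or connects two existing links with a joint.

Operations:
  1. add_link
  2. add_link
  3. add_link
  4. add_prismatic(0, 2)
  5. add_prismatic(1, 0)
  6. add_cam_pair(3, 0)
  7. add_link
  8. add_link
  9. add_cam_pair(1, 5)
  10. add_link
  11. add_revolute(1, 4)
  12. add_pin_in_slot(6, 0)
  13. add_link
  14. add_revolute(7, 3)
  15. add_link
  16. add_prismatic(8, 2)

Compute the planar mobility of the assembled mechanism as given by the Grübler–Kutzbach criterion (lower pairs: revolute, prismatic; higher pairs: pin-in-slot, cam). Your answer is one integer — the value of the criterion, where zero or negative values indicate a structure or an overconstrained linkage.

[1;0;0] (link 0 is ground)
L+ [2;0;0]
L+ [3;0;0]
L+ [4;0;0]
P(0,2)∈J1 [4;1;0]
P(1,0)∈J1 [4;2;0]
C(3,0)∈J2 [4;2;1]
L+ [5;2;1]
L+ [6;2;1]
C(1,5)∈J2 [6;2;2]
L+ [7;2;2]
R(1,4)∈J1 [7;3;2]
PS(6,0)∈J2 [7;3;3]
L+ [8;3;3]
R(7,3)∈J1 [8;4;3]
L+ [9;4;3]
P(8,2)∈J1 [9;5;3]
mobility = 24 − 10 − 3 = 11

M = 11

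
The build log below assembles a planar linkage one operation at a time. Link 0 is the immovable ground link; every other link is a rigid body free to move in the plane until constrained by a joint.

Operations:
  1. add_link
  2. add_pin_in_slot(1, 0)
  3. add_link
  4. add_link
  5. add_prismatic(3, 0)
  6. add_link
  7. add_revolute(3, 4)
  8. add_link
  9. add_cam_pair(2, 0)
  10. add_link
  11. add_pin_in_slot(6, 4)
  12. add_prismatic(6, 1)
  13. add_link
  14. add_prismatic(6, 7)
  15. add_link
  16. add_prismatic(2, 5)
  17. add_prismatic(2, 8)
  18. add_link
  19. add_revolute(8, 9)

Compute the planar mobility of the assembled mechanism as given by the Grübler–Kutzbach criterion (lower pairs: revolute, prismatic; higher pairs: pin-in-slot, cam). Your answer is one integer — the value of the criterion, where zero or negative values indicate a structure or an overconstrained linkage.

(L,J1,J2)=(1,0,0); link0 fixed
link1: (2,0,0)
PS 1-0 [J2]: (2,0,1)
link2: (3,0,1)
link3: (4,0,1)
P 3-0 [J1]: (4,1,1)
link4: (5,1,1)
R 3-4 [J1]: (5,2,1)
link5: (6,2,1)
C 2-0 [J2]: (6,2,2)
link6: (7,2,2)
PS 6-4 [J2]: (7,2,3)
P 6-1 [J1]: (7,3,3)
link7: (8,3,3)
P 6-7 [J1]: (8,4,3)
link8: (9,4,3)
P 2-5 [J1]: (9,5,3)
P 2-8 [J1]: (9,6,3)
link9: (10,6,3)
R 8-9 [J1]: (10,7,3)
Grübler: 3·9 − 2·7 − 3 = 10

M = 10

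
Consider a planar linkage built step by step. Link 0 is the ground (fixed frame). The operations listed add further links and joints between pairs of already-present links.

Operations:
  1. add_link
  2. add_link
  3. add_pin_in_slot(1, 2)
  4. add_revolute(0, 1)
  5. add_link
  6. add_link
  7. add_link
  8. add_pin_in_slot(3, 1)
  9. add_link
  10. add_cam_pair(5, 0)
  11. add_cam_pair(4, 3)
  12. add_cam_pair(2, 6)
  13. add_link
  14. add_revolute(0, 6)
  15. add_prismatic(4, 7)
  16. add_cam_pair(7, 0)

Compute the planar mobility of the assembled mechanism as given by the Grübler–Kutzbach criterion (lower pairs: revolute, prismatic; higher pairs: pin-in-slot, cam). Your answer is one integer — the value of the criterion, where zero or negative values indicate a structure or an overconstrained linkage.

[1;0;0] (link 0 is ground)
L+ [2;0;0]
L+ [3;0;0]
PS(1,2)∈J2 [3;0;1]
R(0,1)∈J1 [3;1;1]
L+ [4;1;1]
L+ [5;1;1]
L+ [6;1;1]
PS(3,1)∈J2 [6;1;2]
L+ [7;1;2]
C(5,0)∈J2 [7;1;3]
C(4,3)∈J2 [7;1;4]
C(2,6)∈J2 [7;1;5]
L+ [8;1;5]
R(0,6)∈J1 [8;2;5]
P(4,7)∈J1 [8;3;5]
C(7,0)∈J2 [8;3;6]
mobility = 21 − 6 − 6 = 9

M = 9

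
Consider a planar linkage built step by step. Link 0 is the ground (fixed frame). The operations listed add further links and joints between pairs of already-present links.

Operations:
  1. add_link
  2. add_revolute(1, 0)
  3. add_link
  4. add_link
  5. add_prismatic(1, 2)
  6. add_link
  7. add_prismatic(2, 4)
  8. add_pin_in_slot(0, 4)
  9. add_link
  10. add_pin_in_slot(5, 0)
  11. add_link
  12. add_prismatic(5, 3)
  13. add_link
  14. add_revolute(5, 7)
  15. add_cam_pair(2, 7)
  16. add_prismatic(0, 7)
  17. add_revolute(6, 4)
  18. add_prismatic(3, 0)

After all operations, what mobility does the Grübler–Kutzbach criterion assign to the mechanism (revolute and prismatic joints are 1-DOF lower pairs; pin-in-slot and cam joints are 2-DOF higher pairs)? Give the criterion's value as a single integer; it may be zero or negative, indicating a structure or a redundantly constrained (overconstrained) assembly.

[1;0;0] (link 0 is ground)
L+ [2;0;0]
R(1,0)∈J1 [2;1;0]
L+ [3;1;0]
L+ [4;1;0]
P(1,2)∈J1 [4;2;0]
L+ [5;2;0]
P(2,4)∈J1 [5;3;0]
PS(0,4)∈J2 [5;3;1]
L+ [6;3;1]
PS(5,0)∈J2 [6;3;2]
L+ [7;3;2]
P(5,3)∈J1 [7;4;2]
L+ [8;4;2]
R(5,7)∈J1 [8;5;2]
C(2,7)∈J2 [8;5;3]
P(0,7)∈J1 [8;6;3]
R(6,4)∈J1 [8;7;3]
P(3,0)∈J1 [8;8;3]
mobility = 21 − 16 − 3 = 2

M = 2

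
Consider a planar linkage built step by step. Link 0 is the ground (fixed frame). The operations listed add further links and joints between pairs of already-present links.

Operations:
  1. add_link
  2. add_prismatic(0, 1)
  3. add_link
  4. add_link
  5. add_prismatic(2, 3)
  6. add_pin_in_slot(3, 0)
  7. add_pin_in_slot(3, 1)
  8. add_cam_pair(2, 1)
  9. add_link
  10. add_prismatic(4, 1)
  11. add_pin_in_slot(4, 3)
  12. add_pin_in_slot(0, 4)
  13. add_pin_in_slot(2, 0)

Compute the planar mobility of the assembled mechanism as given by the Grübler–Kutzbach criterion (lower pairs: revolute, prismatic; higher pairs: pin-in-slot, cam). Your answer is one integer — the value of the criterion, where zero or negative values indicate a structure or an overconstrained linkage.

M = 0

L=1 J1=0 J2=0
add link → L=2 J1=0 J2=0
P@0,1 dof=1 J1 → L=2 J1=1 J2=0
add link → L=3 J1=1 J2=0
add link → L=4 J1=1 J2=0
P@2,3 dof=1 J1 → L=4 J1=2 J2=0
PS@3,0 dof=2 J2 → L=4 J1=2 J2=1
PS@3,1 dof=2 J2 → L=4 J1=2 J2=2
C@2,1 dof=2 J2 → L=4 J1=2 J2=3
add link → L=5 J1=2 J2=3
P@4,1 dof=1 J1 → L=5 J1=3 J2=3
PS@4,3 dof=2 J2 → L=5 J1=3 J2=4
PS@0,4 dof=2 J2 → L=5 J1=3 J2=5
PS@2,0 dof=2 J2 → L=5 J1=3 J2=6
M=3(L−1)−2J1−J2=3·4−2·3−6=0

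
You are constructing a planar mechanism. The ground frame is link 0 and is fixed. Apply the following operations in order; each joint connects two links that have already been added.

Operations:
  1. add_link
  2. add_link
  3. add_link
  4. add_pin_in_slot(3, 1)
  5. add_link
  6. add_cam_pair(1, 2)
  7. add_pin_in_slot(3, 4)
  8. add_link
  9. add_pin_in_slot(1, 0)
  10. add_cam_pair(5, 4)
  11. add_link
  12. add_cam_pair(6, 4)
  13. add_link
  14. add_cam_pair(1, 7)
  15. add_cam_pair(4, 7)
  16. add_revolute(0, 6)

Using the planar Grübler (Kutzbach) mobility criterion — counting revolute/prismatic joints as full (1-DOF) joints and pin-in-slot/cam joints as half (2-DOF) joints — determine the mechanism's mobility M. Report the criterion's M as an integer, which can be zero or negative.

ground; <1,0,0>
#1 <2,0,0>
#2 <3,0,0>
#3 <4,0,0>
PS:3↔1 J2 <4,0,1>
#4 <5,0,1>
C:1↔2 J2 <5,0,2>
PS:3↔4 J2 <5,0,3>
#5 <6,0,3>
PS:1↔0 J2 <6,0,4>
C:5↔4 J2 <6,0,5>
#6 <7,0,5>
C:6↔4 J2 <7,0,6>
#7 <8,0,6>
C:1↔7 J2 <8,0,7>
C:4↔7 J2 <8,0,8>
R:0↔6 J1 <8,1,8>
3×7 − 2×1 − 1×8 = 11

M = 11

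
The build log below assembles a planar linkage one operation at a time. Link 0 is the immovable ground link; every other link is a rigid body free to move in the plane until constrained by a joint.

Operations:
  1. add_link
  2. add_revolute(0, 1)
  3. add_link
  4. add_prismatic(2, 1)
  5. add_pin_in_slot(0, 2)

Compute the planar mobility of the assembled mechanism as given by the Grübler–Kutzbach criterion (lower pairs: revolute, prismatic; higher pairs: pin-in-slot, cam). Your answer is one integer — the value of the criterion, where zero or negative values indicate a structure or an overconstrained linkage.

M = 1

(L,J1,J2)=(1,0,0); link0 fixed
link1: (2,0,0)
R 0-1 [J1]: (2,1,0)
link2: (3,1,0)
P 2-1 [J1]: (3,2,0)
PS 0-2 [J2]: (3,2,1)
Grübler: 3·2 − 2·2 − 1 = 1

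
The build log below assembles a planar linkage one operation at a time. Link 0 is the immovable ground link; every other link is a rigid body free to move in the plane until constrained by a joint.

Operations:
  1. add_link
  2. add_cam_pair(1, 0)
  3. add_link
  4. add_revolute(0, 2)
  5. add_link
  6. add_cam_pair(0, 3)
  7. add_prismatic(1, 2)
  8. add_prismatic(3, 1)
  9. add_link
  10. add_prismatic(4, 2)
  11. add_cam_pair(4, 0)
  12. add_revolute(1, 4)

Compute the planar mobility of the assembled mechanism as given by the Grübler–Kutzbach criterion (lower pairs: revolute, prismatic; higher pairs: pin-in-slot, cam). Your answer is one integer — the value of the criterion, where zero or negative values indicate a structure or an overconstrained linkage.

M = -1

(L,J1,J2)=(1,0,0); link0 fixed
link1: (2,0,0)
C 1-0 [J2]: (2,0,1)
link2: (3,0,1)
R 0-2 [J1]: (3,1,1)
link3: (4,1,1)
C 0-3 [J2]: (4,1,2)
P 1-2 [J1]: (4,2,2)
P 3-1 [J1]: (4,3,2)
link4: (5,3,2)
P 4-2 [J1]: (5,4,2)
C 4-0 [J2]: (5,4,3)
R 1-4 [J1]: (5,5,3)
Grübler: 3·4 − 2·5 − 3 = -1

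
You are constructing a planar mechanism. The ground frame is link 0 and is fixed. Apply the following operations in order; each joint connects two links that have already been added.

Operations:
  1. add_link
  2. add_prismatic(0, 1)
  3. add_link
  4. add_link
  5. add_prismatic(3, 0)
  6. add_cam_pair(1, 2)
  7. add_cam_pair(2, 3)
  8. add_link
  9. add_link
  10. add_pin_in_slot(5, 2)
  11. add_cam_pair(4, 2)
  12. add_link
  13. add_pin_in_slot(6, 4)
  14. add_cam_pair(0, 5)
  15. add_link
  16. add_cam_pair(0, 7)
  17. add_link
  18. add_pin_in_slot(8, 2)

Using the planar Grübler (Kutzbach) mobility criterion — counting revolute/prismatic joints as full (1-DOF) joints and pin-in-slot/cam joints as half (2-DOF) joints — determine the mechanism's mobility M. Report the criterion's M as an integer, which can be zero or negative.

M = 12

L=1 J1=0 J2=0
add link → L=2 J1=0 J2=0
P@0,1 dof=1 J1 → L=2 J1=1 J2=0
add link → L=3 J1=1 J2=0
add link → L=4 J1=1 J2=0
P@3,0 dof=1 J1 → L=4 J1=2 J2=0
C@1,2 dof=2 J2 → L=4 J1=2 J2=1
C@2,3 dof=2 J2 → L=4 J1=2 J2=2
add link → L=5 J1=2 J2=2
add link → L=6 J1=2 J2=2
PS@5,2 dof=2 J2 → L=6 J1=2 J2=3
C@4,2 dof=2 J2 → L=6 J1=2 J2=4
add link → L=7 J1=2 J2=4
PS@6,4 dof=2 J2 → L=7 J1=2 J2=5
C@0,5 dof=2 J2 → L=7 J1=2 J2=6
add link → L=8 J1=2 J2=6
C@0,7 dof=2 J2 → L=8 J1=2 J2=7
add link → L=9 J1=2 J2=7
PS@8,2 dof=2 J2 → L=9 J1=2 J2=8
M=3(L−1)−2J1−J2=3·8−2·2−8=12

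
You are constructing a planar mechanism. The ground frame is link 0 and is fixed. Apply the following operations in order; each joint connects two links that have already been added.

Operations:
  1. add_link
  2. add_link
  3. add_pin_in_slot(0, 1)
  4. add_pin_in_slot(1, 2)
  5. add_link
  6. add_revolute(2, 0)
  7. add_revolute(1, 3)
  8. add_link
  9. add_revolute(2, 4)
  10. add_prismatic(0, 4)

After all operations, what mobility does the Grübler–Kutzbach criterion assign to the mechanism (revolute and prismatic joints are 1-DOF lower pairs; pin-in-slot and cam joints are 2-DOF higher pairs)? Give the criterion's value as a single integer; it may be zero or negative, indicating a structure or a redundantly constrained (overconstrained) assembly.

M = 2

[1;0;0] (link 0 is ground)
L+ [2;0;0]
L+ [3;0;0]
PS(0,1)∈J2 [3;0;1]
PS(1,2)∈J2 [3;0;2]
L+ [4;0;2]
R(2,0)∈J1 [4;1;2]
R(1,3)∈J1 [4;2;2]
L+ [5;2;2]
R(2,4)∈J1 [5;3;2]
P(0,4)∈J1 [5;4;2]
mobility = 12 − 8 − 2 = 2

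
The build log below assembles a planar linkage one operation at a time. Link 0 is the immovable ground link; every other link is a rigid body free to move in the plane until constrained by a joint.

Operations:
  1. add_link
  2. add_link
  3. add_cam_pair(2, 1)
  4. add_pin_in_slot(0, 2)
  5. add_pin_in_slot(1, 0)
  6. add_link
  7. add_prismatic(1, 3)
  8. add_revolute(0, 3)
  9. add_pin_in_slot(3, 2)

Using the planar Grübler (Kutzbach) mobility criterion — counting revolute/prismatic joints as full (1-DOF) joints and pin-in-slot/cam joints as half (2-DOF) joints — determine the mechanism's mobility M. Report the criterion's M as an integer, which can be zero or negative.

M = 1

link 0 = ground. State L|J1|J2 = 1|0|0
+link1  2|0|0
+link2  3|0|0
C(2,1) f=2→J2  3|0|1
PS(0,2) f=2→J2  3|0|2
PS(1,0) f=2→J2  3|0|3
+link3  4|0|3
P(1,3) f=1→J1  4|1|3
R(0,3) f=1→J1  4|2|3
PS(3,2) f=2→J2  4|2|4
M = 3(4−1)−2·2−4 = 9−4−4 = 1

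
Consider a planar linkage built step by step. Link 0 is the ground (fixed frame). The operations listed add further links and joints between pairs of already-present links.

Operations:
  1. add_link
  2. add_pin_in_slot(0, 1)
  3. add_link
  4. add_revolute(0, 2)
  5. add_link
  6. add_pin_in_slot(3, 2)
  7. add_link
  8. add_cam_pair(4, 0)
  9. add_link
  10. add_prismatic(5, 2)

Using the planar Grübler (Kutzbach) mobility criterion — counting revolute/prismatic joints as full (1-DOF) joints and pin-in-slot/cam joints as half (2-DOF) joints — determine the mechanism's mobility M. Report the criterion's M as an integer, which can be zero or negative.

link 0 = ground. State L|J1|J2 = 1|0|0
+link1  2|0|0
PS(0,1) f=2→J2  2|0|1
+link2  3|0|1
R(0,2) f=1→J1  3|1|1
+link3  4|1|1
PS(3,2) f=2→J2  4|1|2
+link4  5|1|2
C(4,0) f=2→J2  5|1|3
+link5  6|1|3
P(5,2) f=1→J1  6|2|3
M = 3(6−1)−2·2−3 = 15−4−3 = 8

M = 8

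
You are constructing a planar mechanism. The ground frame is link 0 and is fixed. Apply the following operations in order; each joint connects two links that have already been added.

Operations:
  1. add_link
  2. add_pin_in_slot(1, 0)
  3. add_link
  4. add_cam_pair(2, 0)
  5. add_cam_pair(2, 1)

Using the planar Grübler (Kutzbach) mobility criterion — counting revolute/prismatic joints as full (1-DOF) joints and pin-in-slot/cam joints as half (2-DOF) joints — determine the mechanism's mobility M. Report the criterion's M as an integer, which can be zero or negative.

M = 3

[1;0;0] (link 0 is ground)
L+ [2;0;0]
PS(1,0)∈J2 [2;0;1]
L+ [3;0;1]
C(2,0)∈J2 [3;0;2]
C(2,1)∈J2 [3;0;3]
mobility = 6 − 0 − 3 = 3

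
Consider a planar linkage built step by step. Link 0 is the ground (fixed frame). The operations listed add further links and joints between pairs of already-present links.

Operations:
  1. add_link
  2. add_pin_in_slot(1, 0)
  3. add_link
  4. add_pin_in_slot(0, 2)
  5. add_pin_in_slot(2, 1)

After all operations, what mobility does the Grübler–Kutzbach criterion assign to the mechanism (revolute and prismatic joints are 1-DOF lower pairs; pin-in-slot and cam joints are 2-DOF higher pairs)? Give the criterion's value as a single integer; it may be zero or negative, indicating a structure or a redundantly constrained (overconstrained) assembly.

link 0 = ground. State L|J1|J2 = 1|0|0
+link1  2|0|0
PS(1,0) f=2→J2  2|0|1
+link2  3|0|1
PS(0,2) f=2→J2  3|0|2
PS(2,1) f=2→J2  3|0|3
M = 3(3−1)−2·0−3 = 6−0−3 = 3

M = 3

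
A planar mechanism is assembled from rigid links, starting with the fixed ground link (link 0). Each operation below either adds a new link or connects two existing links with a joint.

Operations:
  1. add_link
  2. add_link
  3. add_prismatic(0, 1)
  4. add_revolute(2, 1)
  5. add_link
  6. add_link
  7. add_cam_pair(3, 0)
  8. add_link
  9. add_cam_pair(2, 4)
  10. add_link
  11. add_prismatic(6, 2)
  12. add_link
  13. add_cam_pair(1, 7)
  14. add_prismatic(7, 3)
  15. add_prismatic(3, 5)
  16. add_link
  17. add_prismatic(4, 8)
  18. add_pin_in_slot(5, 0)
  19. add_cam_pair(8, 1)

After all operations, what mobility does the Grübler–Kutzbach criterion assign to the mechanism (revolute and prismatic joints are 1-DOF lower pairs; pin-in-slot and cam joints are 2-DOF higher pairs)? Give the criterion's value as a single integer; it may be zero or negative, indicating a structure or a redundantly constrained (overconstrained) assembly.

M = 7

(L,J1,J2)=(1,0,0); link0 fixed
link1: (2,0,0)
link2: (3,0,0)
P 0-1 [J1]: (3,1,0)
R 2-1 [J1]: (3,2,0)
link3: (4,2,0)
link4: (5,2,0)
C 3-0 [J2]: (5,2,1)
link5: (6,2,1)
C 2-4 [J2]: (6,2,2)
link6: (7,2,2)
P 6-2 [J1]: (7,3,2)
link7: (8,3,2)
C 1-7 [J2]: (8,3,3)
P 7-3 [J1]: (8,4,3)
P 3-5 [J1]: (8,5,3)
link8: (9,5,3)
P 4-8 [J1]: (9,6,3)
PS 5-0 [J2]: (9,6,4)
C 8-1 [J2]: (9,6,5)
Grübler: 3·8 − 2·6 − 5 = 7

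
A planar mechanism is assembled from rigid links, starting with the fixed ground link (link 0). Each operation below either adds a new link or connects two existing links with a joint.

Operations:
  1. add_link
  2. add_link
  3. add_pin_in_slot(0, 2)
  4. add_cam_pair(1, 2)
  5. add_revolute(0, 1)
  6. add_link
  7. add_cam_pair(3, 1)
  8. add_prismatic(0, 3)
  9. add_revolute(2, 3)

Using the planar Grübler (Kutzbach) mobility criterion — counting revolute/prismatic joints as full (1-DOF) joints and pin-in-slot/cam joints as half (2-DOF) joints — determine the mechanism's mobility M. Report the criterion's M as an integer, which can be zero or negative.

[1;0;0] (link 0 is ground)
L+ [2;0;0]
L+ [3;0;0]
PS(0,2)∈J2 [3;0;1]
C(1,2)∈J2 [3;0;2]
R(0,1)∈J1 [3;1;2]
L+ [4;1;2]
C(3,1)∈J2 [4;1;3]
P(0,3)∈J1 [4;2;3]
R(2,3)∈J1 [4;3;3]
mobility = 9 − 6 − 3 = 0

M = 0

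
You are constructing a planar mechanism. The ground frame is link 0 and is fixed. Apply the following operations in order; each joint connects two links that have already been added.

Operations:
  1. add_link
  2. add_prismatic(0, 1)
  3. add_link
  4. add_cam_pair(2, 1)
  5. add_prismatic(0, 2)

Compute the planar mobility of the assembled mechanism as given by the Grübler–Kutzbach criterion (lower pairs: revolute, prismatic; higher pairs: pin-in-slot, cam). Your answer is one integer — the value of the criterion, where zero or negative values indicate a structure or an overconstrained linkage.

M = 1

ground; <1,0,0>
#1 <2,0,0>
P:0↔1 J1 <2,1,0>
#2 <3,1,0>
C:2↔1 J2 <3,1,1>
P:0↔2 J1 <3,2,1>
3×2 − 2×2 − 1×1 = 1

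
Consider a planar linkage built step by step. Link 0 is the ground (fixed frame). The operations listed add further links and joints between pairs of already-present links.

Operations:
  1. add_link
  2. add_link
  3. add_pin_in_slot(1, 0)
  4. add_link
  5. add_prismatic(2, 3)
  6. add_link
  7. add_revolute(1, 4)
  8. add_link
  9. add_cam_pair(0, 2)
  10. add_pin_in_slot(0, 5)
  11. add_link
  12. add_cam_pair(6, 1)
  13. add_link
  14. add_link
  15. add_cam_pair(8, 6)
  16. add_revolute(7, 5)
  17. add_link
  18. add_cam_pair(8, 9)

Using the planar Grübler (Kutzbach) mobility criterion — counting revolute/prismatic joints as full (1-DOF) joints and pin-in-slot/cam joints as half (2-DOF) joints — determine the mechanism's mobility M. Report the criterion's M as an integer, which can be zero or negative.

(L,J1,J2)=(1,0,0); link0 fixed
link1: (2,0,0)
link2: (3,0,0)
PS 1-0 [J2]: (3,0,1)
link3: (4,0,1)
P 2-3 [J1]: (4,1,1)
link4: (5,1,1)
R 1-4 [J1]: (5,2,1)
link5: (6,2,1)
C 0-2 [J2]: (6,2,2)
PS 0-5 [J2]: (6,2,3)
link6: (7,2,3)
C 6-1 [J2]: (7,2,4)
link7: (8,2,4)
link8: (9,2,4)
C 8-6 [J2]: (9,2,5)
R 7-5 [J1]: (9,3,5)
link9: (10,3,5)
C 8-9 [J2]: (10,3,6)
Grübler: 3·9 − 2·3 − 6 = 15

M = 15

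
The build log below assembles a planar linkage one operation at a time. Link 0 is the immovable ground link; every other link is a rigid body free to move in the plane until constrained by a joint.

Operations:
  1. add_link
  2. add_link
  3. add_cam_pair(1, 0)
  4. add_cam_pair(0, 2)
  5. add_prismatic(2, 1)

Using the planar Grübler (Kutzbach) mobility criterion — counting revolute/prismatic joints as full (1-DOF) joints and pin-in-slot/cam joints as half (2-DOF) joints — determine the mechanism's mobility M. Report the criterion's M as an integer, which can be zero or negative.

M = 2

ground; <1,0,0>
#1 <2,0,0>
#2 <3,0,0>
C:1↔0 J2 <3,0,1>
C:0↔2 J2 <3,0,2>
P:2↔1 J1 <3,1,2>
3×2 − 2×1 − 1×2 = 2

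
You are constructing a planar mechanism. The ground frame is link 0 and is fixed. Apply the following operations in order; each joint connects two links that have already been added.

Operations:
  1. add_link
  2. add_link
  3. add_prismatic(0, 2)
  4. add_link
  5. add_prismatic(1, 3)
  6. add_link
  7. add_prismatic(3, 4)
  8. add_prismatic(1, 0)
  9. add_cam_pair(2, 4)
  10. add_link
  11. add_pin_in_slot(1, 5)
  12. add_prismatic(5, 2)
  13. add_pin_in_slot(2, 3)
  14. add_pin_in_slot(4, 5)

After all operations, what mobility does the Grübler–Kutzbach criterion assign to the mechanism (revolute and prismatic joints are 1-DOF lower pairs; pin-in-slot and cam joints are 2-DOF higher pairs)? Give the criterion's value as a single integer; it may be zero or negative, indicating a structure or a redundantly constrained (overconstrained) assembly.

M = 1

[1;0;0] (link 0 is ground)
L+ [2;0;0]
L+ [3;0;0]
P(0,2)∈J1 [3;1;0]
L+ [4;1;0]
P(1,3)∈J1 [4;2;0]
L+ [5;2;0]
P(3,4)∈J1 [5;3;0]
P(1,0)∈J1 [5;4;0]
C(2,4)∈J2 [5;4;1]
L+ [6;4;1]
PS(1,5)∈J2 [6;4;2]
P(5,2)∈J1 [6;5;2]
PS(2,3)∈J2 [6;5;3]
PS(4,5)∈J2 [6;5;4]
mobility = 15 − 10 − 4 = 1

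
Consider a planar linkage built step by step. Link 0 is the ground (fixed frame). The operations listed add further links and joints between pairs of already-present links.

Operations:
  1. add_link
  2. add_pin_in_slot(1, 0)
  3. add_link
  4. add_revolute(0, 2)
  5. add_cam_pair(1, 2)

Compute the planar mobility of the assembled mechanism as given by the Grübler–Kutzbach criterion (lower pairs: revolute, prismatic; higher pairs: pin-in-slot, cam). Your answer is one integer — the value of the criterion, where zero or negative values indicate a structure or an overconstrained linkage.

link 0 = ground. State L|J1|J2 = 1|0|0
+link1  2|0|0
PS(1,0) f=2→J2  2|0|1
+link2  3|0|1
R(0,2) f=1→J1  3|1|1
C(1,2) f=2→J2  3|1|2
M = 3(3−1)−2·1−2 = 6−2−2 = 2

M = 2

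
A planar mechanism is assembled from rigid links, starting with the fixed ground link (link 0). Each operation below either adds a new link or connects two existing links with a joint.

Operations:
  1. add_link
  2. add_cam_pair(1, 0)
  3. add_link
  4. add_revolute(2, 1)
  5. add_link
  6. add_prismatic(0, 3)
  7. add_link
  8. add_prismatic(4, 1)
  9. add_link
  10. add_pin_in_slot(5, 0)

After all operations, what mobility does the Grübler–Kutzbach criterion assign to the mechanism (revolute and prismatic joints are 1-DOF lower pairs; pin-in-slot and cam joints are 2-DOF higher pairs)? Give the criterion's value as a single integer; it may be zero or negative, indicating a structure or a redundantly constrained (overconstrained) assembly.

M = 7

[1;0;0] (link 0 is ground)
L+ [2;0;0]
C(1,0)∈J2 [2;0;1]
L+ [3;0;1]
R(2,1)∈J1 [3;1;1]
L+ [4;1;1]
P(0,3)∈J1 [4;2;1]
L+ [5;2;1]
P(4,1)∈J1 [5;3;1]
L+ [6;3;1]
PS(5,0)∈J2 [6;3;2]
mobility = 15 − 6 − 2 = 7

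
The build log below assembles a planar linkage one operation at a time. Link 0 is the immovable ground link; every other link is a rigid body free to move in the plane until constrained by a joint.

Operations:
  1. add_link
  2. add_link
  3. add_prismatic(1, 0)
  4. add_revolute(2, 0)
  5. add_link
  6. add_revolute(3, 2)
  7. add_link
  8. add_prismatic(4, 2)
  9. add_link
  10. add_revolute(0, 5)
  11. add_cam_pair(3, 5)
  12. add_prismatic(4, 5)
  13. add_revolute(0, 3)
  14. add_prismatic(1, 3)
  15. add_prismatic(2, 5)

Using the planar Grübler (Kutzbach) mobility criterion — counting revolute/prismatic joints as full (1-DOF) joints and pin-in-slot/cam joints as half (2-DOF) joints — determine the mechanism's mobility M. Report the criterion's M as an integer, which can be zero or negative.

M = -4

[1;0;0] (link 0 is ground)
L+ [2;0;0]
L+ [3;0;0]
P(1,0)∈J1 [3;1;0]
R(2,0)∈J1 [3;2;0]
L+ [4;2;0]
R(3,2)∈J1 [4;3;0]
L+ [5;3;0]
P(4,2)∈J1 [5;4;0]
L+ [6;4;0]
R(0,5)∈J1 [6;5;0]
C(3,5)∈J2 [6;5;1]
P(4,5)∈J1 [6;6;1]
R(0,3)∈J1 [6;7;1]
P(1,3)∈J1 [6;8;1]
P(2,5)∈J1 [6;9;1]
mobility = 15 − 18 − 1 = -4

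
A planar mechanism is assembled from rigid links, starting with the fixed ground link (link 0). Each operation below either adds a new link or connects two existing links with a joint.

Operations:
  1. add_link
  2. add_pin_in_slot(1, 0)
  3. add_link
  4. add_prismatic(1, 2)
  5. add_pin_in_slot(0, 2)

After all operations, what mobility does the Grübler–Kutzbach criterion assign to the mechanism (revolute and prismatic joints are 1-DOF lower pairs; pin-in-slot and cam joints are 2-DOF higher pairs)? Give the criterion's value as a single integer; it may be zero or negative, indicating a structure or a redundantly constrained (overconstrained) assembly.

ground; <1,0,0>
#1 <2,0,0>
PS:1↔0 J2 <2,0,1>
#2 <3,0,1>
P:1↔2 J1 <3,1,1>
PS:0↔2 J2 <3,1,2>
3×2 − 2×1 − 1×2 = 2

M = 2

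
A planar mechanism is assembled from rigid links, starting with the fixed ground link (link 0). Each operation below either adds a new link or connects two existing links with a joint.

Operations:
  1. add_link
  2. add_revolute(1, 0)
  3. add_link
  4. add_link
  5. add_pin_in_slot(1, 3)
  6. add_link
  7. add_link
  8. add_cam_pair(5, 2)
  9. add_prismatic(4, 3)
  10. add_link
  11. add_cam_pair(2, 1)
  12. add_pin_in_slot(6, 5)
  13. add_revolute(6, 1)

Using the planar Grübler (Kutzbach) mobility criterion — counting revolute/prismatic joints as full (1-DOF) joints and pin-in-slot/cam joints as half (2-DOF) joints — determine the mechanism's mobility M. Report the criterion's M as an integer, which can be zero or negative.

[1;0;0] (link 0 is ground)
L+ [2;0;0]
R(1,0)∈J1 [2;1;0]
L+ [3;1;0]
L+ [4;1;0]
PS(1,3)∈J2 [4;1;1]
L+ [5;1;1]
L+ [6;1;1]
C(5,2)∈J2 [6;1;2]
P(4,3)∈J1 [6;2;2]
L+ [7;2;2]
C(2,1)∈J2 [7;2;3]
PS(6,5)∈J2 [7;2;4]
R(6,1)∈J1 [7;3;4]
mobility = 18 − 6 − 4 = 8

M = 8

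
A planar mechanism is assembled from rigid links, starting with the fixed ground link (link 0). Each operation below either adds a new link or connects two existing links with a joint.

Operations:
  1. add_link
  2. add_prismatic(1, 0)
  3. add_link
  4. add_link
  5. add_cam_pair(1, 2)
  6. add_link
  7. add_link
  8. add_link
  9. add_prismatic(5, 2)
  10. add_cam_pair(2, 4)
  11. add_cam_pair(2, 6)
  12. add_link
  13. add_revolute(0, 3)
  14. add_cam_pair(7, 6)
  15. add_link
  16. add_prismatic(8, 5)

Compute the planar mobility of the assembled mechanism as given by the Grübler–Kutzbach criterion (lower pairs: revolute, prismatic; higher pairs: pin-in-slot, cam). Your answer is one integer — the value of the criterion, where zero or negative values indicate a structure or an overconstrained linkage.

M = 12

ground; <1,0,0>
#1 <2,0,0>
P:1↔0 J1 <2,1,0>
#2 <3,1,0>
#3 <4,1,0>
C:1↔2 J2 <4,1,1>
#4 <5,1,1>
#5 <6,1,1>
#6 <7,1,1>
P:5↔2 J1 <7,2,1>
C:2↔4 J2 <7,2,2>
C:2↔6 J2 <7,2,3>
#7 <8,2,3>
R:0↔3 J1 <8,3,3>
C:7↔6 J2 <8,3,4>
#8 <9,3,4>
P:8↔5 J1 <9,4,4>
3×8 − 2×4 − 1×4 = 12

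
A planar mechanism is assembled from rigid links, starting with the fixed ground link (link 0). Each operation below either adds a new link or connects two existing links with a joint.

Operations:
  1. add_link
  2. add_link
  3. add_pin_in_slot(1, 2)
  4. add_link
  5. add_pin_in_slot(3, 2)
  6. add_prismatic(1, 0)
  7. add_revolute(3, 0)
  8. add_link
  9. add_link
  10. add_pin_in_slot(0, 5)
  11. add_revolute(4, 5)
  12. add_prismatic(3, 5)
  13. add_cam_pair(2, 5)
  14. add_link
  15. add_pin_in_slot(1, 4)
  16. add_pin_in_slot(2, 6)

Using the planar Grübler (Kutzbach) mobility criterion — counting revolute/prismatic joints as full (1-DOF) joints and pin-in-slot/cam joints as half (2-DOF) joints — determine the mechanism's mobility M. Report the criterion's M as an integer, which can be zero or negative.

(L,J1,J2)=(1,0,0); link0 fixed
link1: (2,0,0)
link2: (3,0,0)
PS 1-2 [J2]: (3,0,1)
link3: (4,0,1)
PS 3-2 [J2]: (4,0,2)
P 1-0 [J1]: (4,1,2)
R 3-0 [J1]: (4,2,2)
link4: (5,2,2)
link5: (6,2,2)
PS 0-5 [J2]: (6,2,3)
R 4-5 [J1]: (6,3,3)
P 3-5 [J1]: (6,4,3)
C 2-5 [J2]: (6,4,4)
link6: (7,4,4)
PS 1-4 [J2]: (7,4,5)
PS 2-6 [J2]: (7,4,6)
Grübler: 3·6 − 2·4 − 6 = 4

M = 4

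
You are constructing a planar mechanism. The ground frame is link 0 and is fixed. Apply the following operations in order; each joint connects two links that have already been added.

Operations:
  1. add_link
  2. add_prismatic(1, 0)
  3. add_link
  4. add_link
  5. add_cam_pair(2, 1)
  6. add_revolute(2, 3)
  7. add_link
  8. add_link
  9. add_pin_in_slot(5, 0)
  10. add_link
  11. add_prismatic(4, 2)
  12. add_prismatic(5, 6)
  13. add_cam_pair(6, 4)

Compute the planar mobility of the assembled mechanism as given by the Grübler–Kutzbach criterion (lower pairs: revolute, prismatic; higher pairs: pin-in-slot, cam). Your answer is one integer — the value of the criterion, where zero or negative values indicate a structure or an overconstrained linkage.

M = 7

link 0 = ground. State L|J1|J2 = 1|0|0
+link1  2|0|0
P(1,0) f=1→J1  2|1|0
+link2  3|1|0
+link3  4|1|0
C(2,1) f=2→J2  4|1|1
R(2,3) f=1→J1  4|2|1
+link4  5|2|1
+link5  6|2|1
PS(5,0) f=2→J2  6|2|2
+link6  7|2|2
P(4,2) f=1→J1  7|3|2
P(5,6) f=1→J1  7|4|2
C(6,4) f=2→J2  7|4|3
M = 3(7−1)−2·4−3 = 18−8−3 = 7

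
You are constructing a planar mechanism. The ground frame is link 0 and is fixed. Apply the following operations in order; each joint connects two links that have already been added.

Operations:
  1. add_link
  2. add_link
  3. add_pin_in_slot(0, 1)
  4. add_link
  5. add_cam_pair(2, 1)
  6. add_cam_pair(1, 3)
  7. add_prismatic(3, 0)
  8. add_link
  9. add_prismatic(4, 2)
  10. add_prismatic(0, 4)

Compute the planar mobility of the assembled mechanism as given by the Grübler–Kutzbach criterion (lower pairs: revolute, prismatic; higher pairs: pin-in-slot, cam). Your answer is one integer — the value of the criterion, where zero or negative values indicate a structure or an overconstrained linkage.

link 0 = ground. State L|J1|J2 = 1|0|0
+link1  2|0|0
+link2  3|0|0
PS(0,1) f=2→J2  3|0|1
+link3  4|0|1
C(2,1) f=2→J2  4|0|2
C(1,3) f=2→J2  4|0|3
P(3,0) f=1→J1  4|1|3
+link4  5|1|3
P(4,2) f=1→J1  5|2|3
P(0,4) f=1→J1  5|3|3
M = 3(5−1)−2·3−3 = 12−6−3 = 3

M = 3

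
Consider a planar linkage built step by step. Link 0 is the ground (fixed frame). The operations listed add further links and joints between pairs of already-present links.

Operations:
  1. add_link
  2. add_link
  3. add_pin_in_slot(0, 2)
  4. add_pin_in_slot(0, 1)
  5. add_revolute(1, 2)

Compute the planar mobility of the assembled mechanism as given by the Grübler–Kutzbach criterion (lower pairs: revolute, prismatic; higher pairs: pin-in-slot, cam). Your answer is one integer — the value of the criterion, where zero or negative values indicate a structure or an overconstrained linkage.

link 0 = ground. State L|J1|J2 = 1|0|0
+link1  2|0|0
+link2  3|0|0
PS(0,2) f=2→J2  3|0|1
PS(0,1) f=2→J2  3|0|2
R(1,2) f=1→J1  3|1|2
M = 3(3−1)−2·1−2 = 6−2−2 = 2

M = 2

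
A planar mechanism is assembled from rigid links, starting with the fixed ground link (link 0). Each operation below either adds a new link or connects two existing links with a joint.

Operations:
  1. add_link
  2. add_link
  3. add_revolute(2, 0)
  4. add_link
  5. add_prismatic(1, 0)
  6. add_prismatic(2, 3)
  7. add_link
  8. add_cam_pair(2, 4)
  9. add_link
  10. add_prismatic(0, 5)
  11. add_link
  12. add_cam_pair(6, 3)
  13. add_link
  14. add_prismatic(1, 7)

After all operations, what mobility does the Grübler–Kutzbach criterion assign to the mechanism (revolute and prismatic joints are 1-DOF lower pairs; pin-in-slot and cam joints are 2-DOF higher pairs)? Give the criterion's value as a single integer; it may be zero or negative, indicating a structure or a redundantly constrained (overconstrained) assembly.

M = 9

L=1 J1=0 J2=0
add link → L=2 J1=0 J2=0
add link → L=3 J1=0 J2=0
R@2,0 dof=1 J1 → L=3 J1=1 J2=0
add link → L=4 J1=1 J2=0
P@1,0 dof=1 J1 → L=4 J1=2 J2=0
P@2,3 dof=1 J1 → L=4 J1=3 J2=0
add link → L=5 J1=3 J2=0
C@2,4 dof=2 J2 → L=5 J1=3 J2=1
add link → L=6 J1=3 J2=1
P@0,5 dof=1 J1 → L=6 J1=4 J2=1
add link → L=7 J1=4 J2=1
C@6,3 dof=2 J2 → L=7 J1=4 J2=2
add link → L=8 J1=4 J2=2
P@1,7 dof=1 J1 → L=8 J1=5 J2=2
M=3(L−1)−2J1−J2=3·7−2·5−2=9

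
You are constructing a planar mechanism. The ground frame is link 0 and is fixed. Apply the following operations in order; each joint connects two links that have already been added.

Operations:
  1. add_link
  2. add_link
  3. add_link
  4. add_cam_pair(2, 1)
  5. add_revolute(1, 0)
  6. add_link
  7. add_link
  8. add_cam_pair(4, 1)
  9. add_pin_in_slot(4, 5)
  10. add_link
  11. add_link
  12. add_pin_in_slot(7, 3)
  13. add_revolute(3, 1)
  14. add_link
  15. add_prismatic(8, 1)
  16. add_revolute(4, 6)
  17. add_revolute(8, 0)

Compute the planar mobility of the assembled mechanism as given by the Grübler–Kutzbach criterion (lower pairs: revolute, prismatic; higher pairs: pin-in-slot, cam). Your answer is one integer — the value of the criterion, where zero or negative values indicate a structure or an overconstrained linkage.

(L,J1,J2)=(1,0,0); link0 fixed
link1: (2,0,0)
link2: (3,0,0)
link3: (4,0,0)
C 2-1 [J2]: (4,0,1)
R 1-0 [J1]: (4,1,1)
link4: (5,1,1)
link5: (6,1,1)
C 4-1 [J2]: (6,1,2)
PS 4-5 [J2]: (6,1,3)
link6: (7,1,3)
link7: (8,1,3)
PS 7-3 [J2]: (8,1,4)
R 3-1 [J1]: (8,2,4)
link8: (9,2,4)
P 8-1 [J1]: (9,3,4)
R 4-6 [J1]: (9,4,4)
R 8-0 [J1]: (9,5,4)
Grübler: 3·8 − 2·5 − 4 = 10

M = 10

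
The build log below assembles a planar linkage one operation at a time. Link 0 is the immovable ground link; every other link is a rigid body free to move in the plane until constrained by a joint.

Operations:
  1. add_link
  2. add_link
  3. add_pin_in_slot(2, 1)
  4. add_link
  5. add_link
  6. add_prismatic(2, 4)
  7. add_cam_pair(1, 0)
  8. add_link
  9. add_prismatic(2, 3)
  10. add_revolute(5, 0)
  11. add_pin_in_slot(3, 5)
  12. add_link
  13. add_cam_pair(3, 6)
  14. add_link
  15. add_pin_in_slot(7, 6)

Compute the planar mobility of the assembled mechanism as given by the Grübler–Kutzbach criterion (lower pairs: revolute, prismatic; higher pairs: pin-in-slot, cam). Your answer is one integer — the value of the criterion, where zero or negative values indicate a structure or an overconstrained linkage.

L=1 J1=0 J2=0
add link → L=2 J1=0 J2=0
add link → L=3 J1=0 J2=0
PS@2,1 dof=2 J2 → L=3 J1=0 J2=1
add link → L=4 J1=0 J2=1
add link → L=5 J1=0 J2=1
P@2,4 dof=1 J1 → L=5 J1=1 J2=1
C@1,0 dof=2 J2 → L=5 J1=1 J2=2
add link → L=6 J1=1 J2=2
P@2,3 dof=1 J1 → L=6 J1=2 J2=2
R@5,0 dof=1 J1 → L=6 J1=3 J2=2
PS@3,5 dof=2 J2 → L=6 J1=3 J2=3
add link → L=7 J1=3 J2=3
C@3,6 dof=2 J2 → L=7 J1=3 J2=4
add link → L=8 J1=3 J2=4
PS@7,6 dof=2 J2 → L=8 J1=3 J2=5
M=3(L−1)−2J1−J2=3·7−2·3−5=10

M = 10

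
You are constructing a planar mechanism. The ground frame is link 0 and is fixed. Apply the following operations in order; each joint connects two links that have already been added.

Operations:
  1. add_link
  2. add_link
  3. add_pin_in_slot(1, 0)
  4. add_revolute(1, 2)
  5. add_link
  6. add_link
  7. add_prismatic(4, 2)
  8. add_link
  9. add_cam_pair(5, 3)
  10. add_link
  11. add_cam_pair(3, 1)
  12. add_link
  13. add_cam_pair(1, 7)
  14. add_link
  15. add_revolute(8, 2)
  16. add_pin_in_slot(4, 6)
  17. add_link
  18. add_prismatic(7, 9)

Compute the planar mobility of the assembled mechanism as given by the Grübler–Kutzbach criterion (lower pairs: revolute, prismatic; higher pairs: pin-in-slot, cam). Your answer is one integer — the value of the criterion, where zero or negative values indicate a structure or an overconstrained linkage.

M = 14

(L,J1,J2)=(1,0,0); link0 fixed
link1: (2,0,0)
link2: (3,0,0)
PS 1-0 [J2]: (3,0,1)
R 1-2 [J1]: (3,1,1)
link3: (4,1,1)
link4: (5,1,1)
P 4-2 [J1]: (5,2,1)
link5: (6,2,1)
C 5-3 [J2]: (6,2,2)
link6: (7,2,2)
C 3-1 [J2]: (7,2,3)
link7: (8,2,3)
C 1-7 [J2]: (8,2,4)
link8: (9,2,4)
R 8-2 [J1]: (9,3,4)
PS 4-6 [J2]: (9,3,5)
link9: (10,3,5)
P 7-9 [J1]: (10,4,5)
Grübler: 3·9 − 2·4 − 5 = 14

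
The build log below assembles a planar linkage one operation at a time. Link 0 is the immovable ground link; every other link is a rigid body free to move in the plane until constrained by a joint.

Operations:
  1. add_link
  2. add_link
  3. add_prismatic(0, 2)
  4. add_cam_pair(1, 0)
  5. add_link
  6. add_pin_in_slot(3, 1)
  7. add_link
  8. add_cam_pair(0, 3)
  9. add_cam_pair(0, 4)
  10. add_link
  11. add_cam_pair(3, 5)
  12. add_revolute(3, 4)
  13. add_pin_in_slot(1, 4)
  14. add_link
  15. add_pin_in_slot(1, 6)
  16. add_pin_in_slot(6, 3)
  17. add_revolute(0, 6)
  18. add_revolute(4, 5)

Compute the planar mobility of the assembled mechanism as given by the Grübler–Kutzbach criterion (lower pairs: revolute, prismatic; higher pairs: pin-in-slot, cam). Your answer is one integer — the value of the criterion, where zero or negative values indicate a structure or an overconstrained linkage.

[1;0;0] (link 0 is ground)
L+ [2;0;0]
L+ [3;0;0]
P(0,2)∈J1 [3;1;0]
C(1,0)∈J2 [3;1;1]
L+ [4;1;1]
PS(3,1)∈J2 [4;1;2]
L+ [5;1;2]
C(0,3)∈J2 [5;1;3]
C(0,4)∈J2 [5;1;4]
L+ [6;1;4]
C(3,5)∈J2 [6;1;5]
R(3,4)∈J1 [6;2;5]
PS(1,4)∈J2 [6;2;6]
L+ [7;2;6]
PS(1,6)∈J2 [7;2;7]
PS(6,3)∈J2 [7;2;8]
R(0,6)∈J1 [7;3;8]
R(4,5)∈J1 [7;4;8]
mobility = 18 − 8 − 8 = 2

M = 2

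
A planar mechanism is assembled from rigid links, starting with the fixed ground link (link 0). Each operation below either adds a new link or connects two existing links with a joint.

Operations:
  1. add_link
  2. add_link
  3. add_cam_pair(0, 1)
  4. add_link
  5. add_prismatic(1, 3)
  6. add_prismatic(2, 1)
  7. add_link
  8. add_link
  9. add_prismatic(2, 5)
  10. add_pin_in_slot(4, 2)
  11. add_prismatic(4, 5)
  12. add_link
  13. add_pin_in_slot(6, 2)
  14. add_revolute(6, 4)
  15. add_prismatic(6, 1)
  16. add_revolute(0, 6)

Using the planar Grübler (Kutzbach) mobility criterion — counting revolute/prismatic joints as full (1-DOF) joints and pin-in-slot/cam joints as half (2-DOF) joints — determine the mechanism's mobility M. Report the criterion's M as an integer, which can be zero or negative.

M = 1

link 0 = ground. State L|J1|J2 = 1|0|0
+link1  2|0|0
+link2  3|0|0
C(0,1) f=2→J2  3|0|1
+link3  4|0|1
P(1,3) f=1→J1  4|1|1
P(2,1) f=1→J1  4|2|1
+link4  5|2|1
+link5  6|2|1
P(2,5) f=1→J1  6|3|1
PS(4,2) f=2→J2  6|3|2
P(4,5) f=1→J1  6|4|2
+link6  7|4|2
PS(6,2) f=2→J2  7|4|3
R(6,4) f=1→J1  7|5|3
P(6,1) f=1→J1  7|6|3
R(0,6) f=1→J1  7|7|3
M = 3(7−1)−2·7−3 = 18−14−3 = 1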